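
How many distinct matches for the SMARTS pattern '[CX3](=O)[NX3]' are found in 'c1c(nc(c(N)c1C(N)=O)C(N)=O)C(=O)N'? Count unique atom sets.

3

[CX3](=O)[NX3] is the SMARTS for an amide: a carbonyl carbon bonded to a trivalent nitrogen.
The molecule carries 3 separate instances of a primary amide (-C(=O)NH2) meeting every constraint; each maps to a distinct set of atoms, giving 3 matches.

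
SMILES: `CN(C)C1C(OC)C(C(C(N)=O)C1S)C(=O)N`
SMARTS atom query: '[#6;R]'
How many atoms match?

5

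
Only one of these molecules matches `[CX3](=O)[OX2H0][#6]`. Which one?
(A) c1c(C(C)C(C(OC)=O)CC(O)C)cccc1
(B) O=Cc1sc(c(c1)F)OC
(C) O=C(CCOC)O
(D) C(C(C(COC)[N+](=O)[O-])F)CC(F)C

A

[CX3](=O)[OX2H0][#6] describes a carbonyl carbon bonded to an oxygen that is itself bonded to carbon (no H on that O) (an ester).
(A) contains a methyl-ester group (-C(=O)OCH3), which satisfies every atom and bond constraint.
(B) has a methoxy ether (-OCH3) but the ether oxygen is not adjacent to a C=O carbon.
(C) has a methoxy ether (-OCH3) but the ether oxygen is not adjacent to a C=O carbon.
(D) has a methoxy ether (-OCH3) but the ether oxygen is not adjacent to a C=O carbon.
So the answer is (A).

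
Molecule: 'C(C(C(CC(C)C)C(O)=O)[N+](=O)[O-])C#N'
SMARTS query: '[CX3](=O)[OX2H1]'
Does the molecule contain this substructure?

Yes

The pattern [CX3](=O)[OX2H1] describes an sp2 carbon double-bonded to O and single-bonded to an -OH oxygen — a carboxylic acid.
The molecule carries a carboxylic acid group (-C(=O)OH), whose atoms satisfy every constraint of the query, so the pattern matches.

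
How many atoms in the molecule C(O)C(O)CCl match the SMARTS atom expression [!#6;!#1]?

Check the 6 heavy atoms by environment: 3× C → no; 2× O → match; 1× Cl → match.
Summing the matching environments: 2 + 1 = 3 matching atoms.

3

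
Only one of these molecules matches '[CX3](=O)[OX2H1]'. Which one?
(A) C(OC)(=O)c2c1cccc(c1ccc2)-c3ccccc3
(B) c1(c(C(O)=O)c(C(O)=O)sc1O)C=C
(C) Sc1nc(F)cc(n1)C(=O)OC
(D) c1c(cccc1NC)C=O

B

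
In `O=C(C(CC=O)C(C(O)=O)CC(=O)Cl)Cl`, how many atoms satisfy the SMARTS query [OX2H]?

Check the 15 heavy atoms by environment: 2× C (H2, X4) → no; 2× C (H1, X4) → no; 1× C (H1, X3) → no; 4× O (H0, X1) → no; 3× C (H0, X3) → no; 2× Cl (H0, X1) → no; 1× O (H1, X2) → match.
That gives 1 matching atom.

1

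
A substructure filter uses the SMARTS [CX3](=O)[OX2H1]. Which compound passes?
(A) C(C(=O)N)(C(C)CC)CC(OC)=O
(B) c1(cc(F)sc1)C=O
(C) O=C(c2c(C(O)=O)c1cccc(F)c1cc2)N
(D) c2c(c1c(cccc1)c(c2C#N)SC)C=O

C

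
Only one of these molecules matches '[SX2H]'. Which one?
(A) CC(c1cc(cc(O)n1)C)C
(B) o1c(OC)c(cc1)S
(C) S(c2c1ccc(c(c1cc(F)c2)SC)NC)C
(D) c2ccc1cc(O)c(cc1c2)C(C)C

B

[SX2H] describes an aliphatic sulfur with two connections, one being H (a thiol).
(A) has a hydroxyl group (-OH) but it is an -OH, not an -SH.
(B) contains a thiol (-SH), which satisfies every atom and bond constraint.
(C) has a methylthio ether (-SCH3) but the sulfur has H0 (bonded to two carbons), not H1.
(D) has a hydroxyl group (-OH) but it is an -OH, not an -SH.
So the answer is (B).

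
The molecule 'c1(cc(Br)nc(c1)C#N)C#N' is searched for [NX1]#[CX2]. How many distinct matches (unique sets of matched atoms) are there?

2

[NX1]#[CX2] is the SMARTS for a nitrile: a nitrogen triple-bonded to a two-connected carbon.
The molecule carries 2 separate instances of a nitrile (-C#N) meeting every constraint; each maps to a distinct set of atoms, giving 2 matches.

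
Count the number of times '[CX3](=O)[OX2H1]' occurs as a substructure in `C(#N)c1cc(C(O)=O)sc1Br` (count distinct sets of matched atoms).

1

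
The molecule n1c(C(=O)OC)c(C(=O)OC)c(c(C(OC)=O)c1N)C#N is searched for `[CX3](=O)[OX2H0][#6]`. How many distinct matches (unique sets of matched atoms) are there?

[CX3](=O)[OX2H0][#6] is the SMARTS for an ester: a carbonyl carbon bonded to an oxygen that is itself bonded to carbon (no H on that O).
The molecule carries 3 separate instances of a methyl-ester group (-C(=O)OCH3) meeting every constraint; each maps to a distinct set of atoms, giving 3 matches.

3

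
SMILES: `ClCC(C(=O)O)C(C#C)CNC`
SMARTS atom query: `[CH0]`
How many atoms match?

2

Check the 12 heavy atoms by environment: 2× C (H2) → no; 3× C (H1) → no; 2× C (H0) → match; 1× O (H0) → no; 1× O (H1) → no; 1× N (H1) → no; 1× C (H3) → no; 1× Cl (H0) → no.
That gives 2 matching atoms.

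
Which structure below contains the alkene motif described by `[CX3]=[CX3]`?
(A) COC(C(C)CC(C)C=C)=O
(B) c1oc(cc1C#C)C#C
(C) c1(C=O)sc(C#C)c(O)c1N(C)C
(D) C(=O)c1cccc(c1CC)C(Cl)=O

A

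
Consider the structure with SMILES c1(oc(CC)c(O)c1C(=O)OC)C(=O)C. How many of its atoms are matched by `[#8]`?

5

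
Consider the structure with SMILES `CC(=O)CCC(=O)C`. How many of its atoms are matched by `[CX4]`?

4

The query [CX4] means: C with X4: aliphatic carbon with exactly 4 total connections (bonds + H).
Check the 8 heavy atoms by environment: 4× C (X4) → match; 2× C (X3) → no; 2× O (X1) → no.
That gives 4 matching atoms.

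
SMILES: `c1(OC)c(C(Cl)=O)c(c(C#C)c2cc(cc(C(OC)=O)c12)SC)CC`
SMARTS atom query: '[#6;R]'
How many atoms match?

10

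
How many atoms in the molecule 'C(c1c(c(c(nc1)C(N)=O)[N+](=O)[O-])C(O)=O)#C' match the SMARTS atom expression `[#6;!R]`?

4

The query [#6;!R] means: carbon not in any ring.
Check the 17 heavy atoms by environment: 1× n (aromatic, in 6-ring) → no; 5× c (aromatic, in 6-ring) → no; 1× N (charge +1, acyclic) → no; 1× O (charge -1, acyclic) → no; 4× O (acyclic) → no; 4× C (acyclic) → match; 1× N (acyclic) → no.
That gives 4 matching atoms.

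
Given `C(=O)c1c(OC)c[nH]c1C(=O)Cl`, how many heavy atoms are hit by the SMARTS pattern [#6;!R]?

3

Check the 12 heavy atoms by environment: 1× n (aromatic, in 5-ring) → no; 4× c (aromatic, in 5-ring) → no; 3× C (acyclic) → match; 3× O (acyclic) → no; 1× Cl (acyclic) → no.
That gives 3 matching atoms.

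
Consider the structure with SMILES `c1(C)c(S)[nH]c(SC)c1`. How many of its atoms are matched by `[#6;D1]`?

2

The query [#6;D1] means: carbon bonded to exactly one heavy atom.
Check the 9 heavy atoms by environment: 1× n (aromatic, D2) → no; 3× c (aromatic, D3) → no; 1× c (aromatic, D2) → no; 1× S (D1) → no; 1× S (D2) → no; 2× C (D1) → match.
That gives 2 matching atoms.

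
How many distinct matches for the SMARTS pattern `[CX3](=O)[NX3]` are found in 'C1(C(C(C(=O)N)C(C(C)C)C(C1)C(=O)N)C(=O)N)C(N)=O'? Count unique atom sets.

4

[CX3](=O)[NX3] is the SMARTS for an amide: a carbonyl carbon bonded to a trivalent nitrogen.
The molecule carries 4 separate instances of a primary amide (-C(=O)NH2) meeting every constraint; each maps to a distinct set of atoms, giving 4 matches.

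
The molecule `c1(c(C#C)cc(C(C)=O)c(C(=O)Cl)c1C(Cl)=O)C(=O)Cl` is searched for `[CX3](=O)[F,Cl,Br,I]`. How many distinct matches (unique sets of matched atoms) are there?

3

[CX3](=O)[F,Cl,Br,I] is the SMARTS for an acyl halide: a carbonyl carbon bonded to a halogen.
The molecule carries 3 separate instances of an acyl chloride (-C(=O)Cl) meeting every constraint; each maps to a distinct set of atoms, giving 3 matches.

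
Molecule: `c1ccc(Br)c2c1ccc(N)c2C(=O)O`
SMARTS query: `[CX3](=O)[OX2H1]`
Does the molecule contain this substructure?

Yes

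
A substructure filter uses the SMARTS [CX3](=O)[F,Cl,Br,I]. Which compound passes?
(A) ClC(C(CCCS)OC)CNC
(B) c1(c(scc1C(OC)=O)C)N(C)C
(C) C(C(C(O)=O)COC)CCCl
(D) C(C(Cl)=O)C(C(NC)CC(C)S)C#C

[CX3](=O)[F,Cl,Br,I] describes a carbonyl carbon bonded to a halogen (an acyl halide).
(A) has a chloro substituent but the Cl is not on a carbonyl carbon.
(B) has a methyl-ester group (-C(=O)OCH3) but the carbonyl is bonded to -O-C, not to a halogen.
(C) has a carboxylic acid group (-C(=O)OH) but the carbonyl is bonded to -OH, not to a halogen.
(D) contains an acyl chloride (-C(=O)Cl), which satisfies every atom and bond constraint.
So the answer is (D).

D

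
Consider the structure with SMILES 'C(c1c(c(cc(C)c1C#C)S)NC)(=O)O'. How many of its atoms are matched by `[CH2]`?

0

The query [CH2] means: aliphatic carbon with exactly two hydrogens.
Check the 15 heavy atoms by environment: 1× c (aromatic, H1) → no; 5× c (aromatic, H0) → no; 2× C (H0) → no; 1× C (H1) → no; 1× S (H1) → no; 2× C (H3) → no; 1× N (H1) → no; 1× O (H0) → no; 1× O (H1) → no.
No environment satisfies the query, so 0 matching atoms.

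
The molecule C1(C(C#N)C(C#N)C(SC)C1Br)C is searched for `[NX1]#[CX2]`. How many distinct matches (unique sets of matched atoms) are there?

[NX1]#[CX2] is the SMARTS for a nitrile: a nitrogen triple-bonded to a two-connected carbon.
The molecule carries 2 separate instances of a nitrile (-C#N) meeting every constraint; each maps to a distinct set of atoms, giving 2 matches.

2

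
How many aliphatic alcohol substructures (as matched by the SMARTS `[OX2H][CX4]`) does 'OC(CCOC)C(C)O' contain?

2

[OX2H][CX4] is the SMARTS for an aliphatic alcohol: a hydroxyl oxygen bound to an sp3 (X4) carbon.
The molecule carries 2 separate instances of a hydroxyl group (-OH) meeting every constraint; each maps to a distinct set of atoms, giving 2 matches.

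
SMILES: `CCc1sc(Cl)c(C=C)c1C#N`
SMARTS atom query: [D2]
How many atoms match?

4

The query [D2] means: atom with exactly two heavy-atom neighbours.
Check the 12 heavy atoms by environment: 1× s (aromatic, D2) → match; 4× c (aromatic, D3) → no; 1× Cl (D1) → no; 3× C (D2) → match; 2× C (D1) → no; 1× N (D1) → no.
Summing the matching environments: 1 + 3 = 4 matching atoms.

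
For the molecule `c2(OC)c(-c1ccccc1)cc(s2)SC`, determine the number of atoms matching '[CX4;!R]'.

2

The query [CX4;!R] means: aliphatic carbon with four total connections, not in a ring.
Check the 15 heavy atoms by environment: 1× s (aromatic, X2, in 5-ring) → no; 4× c (aromatic, X3, in 5-ring) → no; 1× S (X2, acyclic) → no; 2× C (X4, acyclic) → match; 6× c (aromatic, X3, in 6-ring) → no; 1× O (X2, acyclic) → no.
That gives 2 matching atoms.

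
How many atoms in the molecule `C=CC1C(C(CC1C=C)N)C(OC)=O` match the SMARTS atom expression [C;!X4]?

5

The query [C;!X4] means: aliphatic carbon that does not have four total connections.
Check the 14 heavy atoms by environment: 6× C (X4) → no; 5× C (X3) → match; 1× N (X3) → no; 1× O (X1) → no; 1× O (X2) → no.
That gives 5 matching atoms.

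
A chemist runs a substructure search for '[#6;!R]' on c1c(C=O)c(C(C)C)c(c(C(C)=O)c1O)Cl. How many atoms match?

The query [#6;!R] means: carbon not in any ring.
Check the 16 heavy atoms by environment: 6× c (aromatic, in 6-ring) → no; 3× O (acyclic) → no; 1× Cl (acyclic) → no; 6× C (acyclic) → match.
That gives 6 matching atoms.

6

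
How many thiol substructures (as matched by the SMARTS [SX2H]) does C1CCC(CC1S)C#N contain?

1

[SX2H] is the SMARTS for a thiol: an aliphatic sulfur with two connections, one being H.
Exactly one fragment in the molecule meets all constraints, giving 1 match.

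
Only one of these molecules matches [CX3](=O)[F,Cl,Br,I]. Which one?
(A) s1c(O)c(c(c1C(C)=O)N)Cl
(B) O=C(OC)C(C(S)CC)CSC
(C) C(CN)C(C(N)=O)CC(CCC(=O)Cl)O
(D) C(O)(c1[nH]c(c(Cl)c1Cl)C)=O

C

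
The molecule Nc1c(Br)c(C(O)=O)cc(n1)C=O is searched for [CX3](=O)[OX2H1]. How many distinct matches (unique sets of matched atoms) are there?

1

[CX3](=O)[OX2H1] is the SMARTS for a carboxylic acid: an sp2 carbon double-bonded to O and single-bonded to an -OH oxygen.
Exactly one fragment in the molecule meets all constraints, giving 1 match.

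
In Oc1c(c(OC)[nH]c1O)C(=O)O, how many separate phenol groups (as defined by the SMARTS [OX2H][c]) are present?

2

[OX2H][c] is the SMARTS for a phenol: a hydroxyl oxygen attached to an aromatic carbon.
The molecule carries 2 separate instances of a hydroxyl group (-OH) meeting every constraint; each maps to a distinct set of atoms, giving 2 matches.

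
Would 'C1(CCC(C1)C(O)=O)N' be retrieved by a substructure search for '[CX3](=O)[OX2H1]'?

The pattern [CX3](=O)[OX2H1] describes an sp2 carbon double-bonded to O and single-bonded to an -OH oxygen — a carboxylic acid.
The molecule carries a carboxylic acid group (-C(=O)OH), whose atoms satisfy every constraint of the query, so the pattern matches.

Yes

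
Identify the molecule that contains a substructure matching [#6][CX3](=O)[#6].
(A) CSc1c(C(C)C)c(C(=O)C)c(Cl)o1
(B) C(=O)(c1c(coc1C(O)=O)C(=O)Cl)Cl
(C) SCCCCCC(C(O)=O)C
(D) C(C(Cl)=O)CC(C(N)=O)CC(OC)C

[#6][CX3](=O)[#6] describes a carbonyl carbon (no H) flanked by two carbons (a ketone).
(A) contains an acetyl/ketone group (-C(=O)CH3), which satisfies every atom and bond constraint.
(B) has a carboxylic acid group (-C(=O)OH) but one neighbour of the carbonyl carbon is O, not C.
(C) has a carboxylic acid group (-C(=O)OH) but one neighbour of the carbonyl carbon is O, not C.
(D) has a primary amide (-C(=O)NH2) but one neighbour of the carbonyl carbon is N, not C.
So the answer is (A).

A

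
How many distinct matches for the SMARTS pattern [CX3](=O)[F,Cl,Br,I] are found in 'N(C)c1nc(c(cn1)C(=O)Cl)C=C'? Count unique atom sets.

1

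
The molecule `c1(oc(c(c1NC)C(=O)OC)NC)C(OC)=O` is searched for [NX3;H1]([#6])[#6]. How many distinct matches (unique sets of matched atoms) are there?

2

[NX3;H1]([#6])[#6] is the SMARTS for a secondary amine: a trivalent nitrogen with one H, bonded to two carbons.
The molecule carries 2 separate instances of an N-methylamino group (-NHCH3) meeting every constraint; each maps to a distinct set of atoms, giving 2 matches.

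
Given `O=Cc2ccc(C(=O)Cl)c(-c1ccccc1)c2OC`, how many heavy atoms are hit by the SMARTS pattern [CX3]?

2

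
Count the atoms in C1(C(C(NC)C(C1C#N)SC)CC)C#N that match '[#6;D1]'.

3

Check the 15 heavy atoms by environment: 5× C (D3) → no; 1× S (D2) → no; 3× C (D1) → match; 3× C (D2) → no; 2× N (D1) → no; 1× N (D2) → no.
That gives 3 matching atoms.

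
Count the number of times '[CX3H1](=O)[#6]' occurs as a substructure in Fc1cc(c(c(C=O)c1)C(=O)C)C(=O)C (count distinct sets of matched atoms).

1

[CX3H1](=O)[#6] is the SMARTS for an aldehyde: an sp2 carbon with one H, double-bonded to O and single-bonded to carbon.
Exactly one fragment in the molecule meets all constraints, giving 1 match.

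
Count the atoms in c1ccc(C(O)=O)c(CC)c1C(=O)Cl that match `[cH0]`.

The query [cH0] means: aromatic carbon with no attached hydrogen (substituted or ring-fusion).
Check the 14 heavy atoms by environment: 3× c (aromatic, H0) → match; 3× c (aromatic, H1) → no; 1× C (H2) → no; 1× C (H3) → no; 2× C (H0) → no; 2× O (H0) → no; 1× O (H1) → no; 1× Cl (H0) → no.
That gives 3 matching atoms.

3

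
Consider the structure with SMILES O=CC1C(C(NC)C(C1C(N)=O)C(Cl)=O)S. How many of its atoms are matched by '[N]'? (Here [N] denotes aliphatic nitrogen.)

2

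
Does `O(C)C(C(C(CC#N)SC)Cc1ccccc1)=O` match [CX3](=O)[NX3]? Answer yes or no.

The pattern [CX3](=O)[NX3] describes a carbonyl carbon bonded to a trivalent nitrogen — an amide.
The closest candidate here is a methyl-ester group (-C(=O)OCH3), but the carbonyl is bonded to O, not to an NX3 nitrogen. No other fragment satisfies the full query, so there is no match.

No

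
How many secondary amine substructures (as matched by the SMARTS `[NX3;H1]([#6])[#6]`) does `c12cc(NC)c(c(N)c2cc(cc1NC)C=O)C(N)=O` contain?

2

[NX3;H1]([#6])[#6] is the SMARTS for a secondary amine: a trivalent nitrogen with one H, bonded to two carbons.
The molecule carries 2 separate instances of an N-methylamino group (-NHCH3) meeting every constraint; each maps to a distinct set of atoms, giving 2 matches.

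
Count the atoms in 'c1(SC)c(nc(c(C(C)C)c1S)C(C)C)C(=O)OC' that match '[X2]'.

4

Check the 19 heavy atoms by environment: 1× n (aromatic, X2) → match; 5× c (aromatic, X3) → no; 2× S (X2) → match; 8× C (X4) → no; 1× C (X3) → no; 1× O (X1) → no; 1× O (X2) → match.
Summing the matching environments: 1 + 2 + 1 = 4 matching atoms.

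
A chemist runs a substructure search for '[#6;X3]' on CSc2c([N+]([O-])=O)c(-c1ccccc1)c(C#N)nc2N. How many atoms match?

11

The query [#6;X3] means: any carbon (aromatic or not) with three total connections.
Check the 20 heavy atoms by environment: 1× n (aromatic, X2) → no; 11× c (aromatic, X3) → match; 1× S (X2) → no; 1× C (X4) → no; 1× N (charge +1, X3) → no; 1× O (charge -1, X1) → no; 1× O (X1) → no; 1× N (X3) → no; 1× C (X2) → no; 1× N (X1) → no.
That gives 11 matching atoms.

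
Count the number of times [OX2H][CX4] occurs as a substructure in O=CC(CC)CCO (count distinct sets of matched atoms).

1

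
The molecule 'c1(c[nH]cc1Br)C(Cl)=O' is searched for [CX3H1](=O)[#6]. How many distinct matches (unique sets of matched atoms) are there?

0

[CX3H1](=O)[#6] is the SMARTS for an aldehyde: an sp2 carbon with one H, double-bonded to O and single-bonded to carbon.
No fragment in the molecule satisfies every constraint, giving 0 matches.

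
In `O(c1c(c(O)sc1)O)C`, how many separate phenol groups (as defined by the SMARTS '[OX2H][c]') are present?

2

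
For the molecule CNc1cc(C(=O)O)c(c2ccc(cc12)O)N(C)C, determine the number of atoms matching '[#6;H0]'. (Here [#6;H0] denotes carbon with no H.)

The query [#6;H0] means: any carbon with no attached hydrogen.
Check the 19 heavy atoms by environment: 6× c (aromatic, H0) → match; 4× c (aromatic, H1) → no; 1× N (H1) → no; 3× C (H3) → no; 1× C (H0) → match; 1× O (H0) → no; 2× O (H1) → no; 1× N (H0) → no.
Summing the matching environments: 6 + 1 = 7 matching atoms.

7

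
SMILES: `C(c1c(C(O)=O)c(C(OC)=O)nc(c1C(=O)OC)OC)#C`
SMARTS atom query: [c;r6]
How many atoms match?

The query [c;r6] means: aromatic carbon that belongs to a six-membered ring.
Check the 21 heavy atoms by environment: 1× n (aromatic, in 6-ring) → no; 5× c (aromatic, in 6-ring) → match; 7× O (acyclic) → no; 8× C (acyclic) → no.
That gives 5 matching atoms.

5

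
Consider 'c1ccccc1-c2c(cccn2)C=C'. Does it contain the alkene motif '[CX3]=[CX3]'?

Yes

The pattern [CX3]=[CX3] describes a non-aromatic C=C double bond between two sp2 carbons — an alkene.
The molecule carries a vinyl group (-CH=CH2), whose atoms satisfy every constraint of the query, so the pattern matches.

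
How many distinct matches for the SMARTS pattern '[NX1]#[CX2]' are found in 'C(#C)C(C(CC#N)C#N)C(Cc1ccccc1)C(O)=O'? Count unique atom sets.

[NX1]#[CX2] is the SMARTS for a nitrile: a nitrogen triple-bonded to a two-connected carbon.
The molecule carries 2 separate instances of a nitrile (-C#N) meeting every constraint; each maps to a distinct set of atoms, giving 2 matches.

2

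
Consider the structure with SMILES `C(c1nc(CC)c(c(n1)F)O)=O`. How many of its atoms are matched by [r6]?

Check the 12 heavy atoms by environment: 2× n (aromatic, in 6-ring) → match; 4× c (aromatic, in 6-ring) → match; 2× O (acyclic) → no; 3× C (acyclic) → no; 1× F (acyclic) → no.
Summing the matching environments: 2 + 4 = 6 matching atoms.

6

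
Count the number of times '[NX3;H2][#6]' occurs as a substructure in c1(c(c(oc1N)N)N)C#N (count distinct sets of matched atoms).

3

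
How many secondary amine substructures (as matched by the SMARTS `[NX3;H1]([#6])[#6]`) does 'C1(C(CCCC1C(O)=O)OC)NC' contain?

1

[NX3;H1]([#6])[#6] is the SMARTS for a secondary amine: a trivalent nitrogen with one H, bonded to two carbons.
Exactly one fragment in the molecule meets all constraints, giving 1 match.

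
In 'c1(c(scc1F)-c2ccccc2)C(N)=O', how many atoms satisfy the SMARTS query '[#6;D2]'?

6

The query [#6;D2] means: any carbon bonded to exactly two heavy atoms.
Check the 15 heavy atoms by environment: 1× s (aromatic, D2) → no; 6× c (aromatic, D2) → match; 4× c (aromatic, D3) → no; 1× C (D3) → no; 1× O (D1) → no; 1× N (D1) → no; 1× F (D1) → no.
That gives 6 matching atoms.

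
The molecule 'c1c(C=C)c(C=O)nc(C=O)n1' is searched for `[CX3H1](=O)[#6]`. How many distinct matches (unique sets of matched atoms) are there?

2

[CX3H1](=O)[#6] is the SMARTS for an aldehyde: an sp2 carbon with one H, double-bonded to O and single-bonded to carbon.
The molecule carries 2 separate instances of an aldehyde (-CHO) meeting every constraint; each maps to a distinct set of atoms, giving 2 matches.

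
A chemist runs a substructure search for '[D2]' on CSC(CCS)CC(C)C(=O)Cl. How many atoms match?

4

Check the 12 heavy atoms by environment: 2× C (D1) → no; 3× C (D3) → no; 3× C (D2) → match; 1× O (D1) → no; 1× Cl (D1) → no; 1× S (D2) → match; 1× S (D1) → no.
Summing the matching environments: 3 + 1 = 4 matching atoms.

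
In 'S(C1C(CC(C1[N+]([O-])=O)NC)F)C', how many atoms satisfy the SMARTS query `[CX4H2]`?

The query [CX4H2] means: sp3 carbon (X4) with exactly two hydrogens.
Check the 13 heavy atoms by environment: 1× C (H2, X4) → match; 4× C (H1, X4) → no; 1× F (H0, X1) → no; 1× N (charge +1, H0, X3) → no; 1× O (charge -1, H0, X1) → no; 1× O (H0, X1) → no; 1× N (H1, X3) → no; 2× C (H3, X4) → no; 1× S (H0, X2) → no.
That gives 1 matching atom.

1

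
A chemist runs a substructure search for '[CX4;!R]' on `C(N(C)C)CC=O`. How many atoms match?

The query [CX4;!R] means: aliphatic carbon with four total connections, not in a ring.
Check the 7 heavy atoms by environment: 4× C (X4, acyclic) → match; 1× N (X3, acyclic) → no; 1× C (X3, acyclic) → no; 1× O (X1, acyclic) → no.
That gives 4 matching atoms.

4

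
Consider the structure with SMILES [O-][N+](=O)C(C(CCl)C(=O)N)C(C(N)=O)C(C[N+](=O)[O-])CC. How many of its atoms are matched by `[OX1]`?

6

The query [OX1] means: aliphatic oxygen with one total connection — typically a carbonyl =O or an oxide.
Check the 21 heavy atoms by environment: 8× C (X4) → no; 2× C (X3) → no; 4× O (X1) → match; 2× N (X3) → no; 2× N (charge +1, X3) → no; 2× O (charge -1, X1) → match; 1× Cl (X1) → no.
Summing the matching environments: 4 + 2 = 6 matching atoms.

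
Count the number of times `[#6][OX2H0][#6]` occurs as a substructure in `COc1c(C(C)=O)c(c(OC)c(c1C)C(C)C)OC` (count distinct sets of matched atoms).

3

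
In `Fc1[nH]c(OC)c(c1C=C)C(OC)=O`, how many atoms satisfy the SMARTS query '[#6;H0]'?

5

The query [#6;H0] means: any carbon with no attached hydrogen.
Check the 14 heavy atoms by environment: 1× n (aromatic, H1) → no; 4× c (aromatic, H0) → match; 1× F (H0) → no; 3× O (H0) → no; 2× C (H3) → no; 1× C (H1) → no; 1× C (H2) → no; 1× C (H0) → match.
Summing the matching environments: 4 + 1 = 5 matching atoms.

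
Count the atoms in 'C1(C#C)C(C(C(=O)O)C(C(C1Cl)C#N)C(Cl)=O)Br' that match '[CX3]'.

Check the 18 heavy atoms by environment: 6× C (X4) → no; 2× Cl (X1) → no; 3× C (X2) → no; 1× N (X1) → no; 2× C (X3) → match; 2× O (X1) → no; 1× O (X2) → no; 1× Br (X1) → no.
That gives 2 matching atoms.

2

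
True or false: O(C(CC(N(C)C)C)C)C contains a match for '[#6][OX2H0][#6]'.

True

The pattern [#6][OX2H0][#6] describes an aliphatic oxygen bridging two carbons with no H on the oxygen — an ether.
The molecule carries a methoxy ether (-OCH3), whose atoms satisfy every constraint of the query, so the pattern matches.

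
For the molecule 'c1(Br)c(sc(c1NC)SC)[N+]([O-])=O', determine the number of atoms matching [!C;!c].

7

The query [!C;!c] means: neither aliphatic nor aromatic carbon — same as [!#6].
Check the 13 heavy atoms by environment: 1× s (aromatic) → match; 4× c (aromatic) → no; 1× Br → match; 1× N → match; 2× C → no; 1× S → match; 1× N (charge +1) → match; 1× O (charge -1) → match; 1× O → match.
Summing the matching environments: 1 + 1 + 1 + 1 + 1 + 1 + 1 = 7 matching atoms.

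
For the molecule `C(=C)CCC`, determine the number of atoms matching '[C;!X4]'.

The query [C;!X4] means: aliphatic carbon that does not have four total connections.
Check the 5 heavy atoms by environment: 3× C (X4) → no; 2× C (X3) → match.
That gives 2 matching atoms.

2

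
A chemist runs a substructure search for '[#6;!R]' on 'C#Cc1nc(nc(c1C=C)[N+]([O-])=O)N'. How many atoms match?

4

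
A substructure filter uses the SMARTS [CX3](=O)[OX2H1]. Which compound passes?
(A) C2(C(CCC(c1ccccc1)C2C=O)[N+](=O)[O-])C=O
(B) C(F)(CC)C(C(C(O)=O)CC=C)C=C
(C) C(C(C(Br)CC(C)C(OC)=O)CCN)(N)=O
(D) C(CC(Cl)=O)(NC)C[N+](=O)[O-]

[CX3](=O)[OX2H1] describes an sp2 carbon double-bonded to O and single-bonded to an -OH oxygen (a carboxylic acid).
(A) has an aldehyde (-CHO) but there is no singly-bonded oxygen on the carbonyl carbon.
(B) contains a carboxylic acid group (-C(=O)OH), which satisfies every atom and bond constraint.
(C) has a methyl-ester group (-C(=O)OCH3) but the singly-bonded O has no H (OX2H0, not OX2H1).
(D) has an acyl chloride (-C(=O)Cl) but the carbonyl is bonded to Cl, not to an -OH oxygen.
So the answer is (B).

B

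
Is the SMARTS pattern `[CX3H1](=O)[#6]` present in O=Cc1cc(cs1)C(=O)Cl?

Yes

The pattern [CX3H1](=O)[#6] describes an sp2 carbon with one H, double-bonded to O and single-bonded to carbon — an aldehyde.
The molecule carries an aldehyde (-CHO), whose atoms satisfy every constraint of the query, so the pattern matches.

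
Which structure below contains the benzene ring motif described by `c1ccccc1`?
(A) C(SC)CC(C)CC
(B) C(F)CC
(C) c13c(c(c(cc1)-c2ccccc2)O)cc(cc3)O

C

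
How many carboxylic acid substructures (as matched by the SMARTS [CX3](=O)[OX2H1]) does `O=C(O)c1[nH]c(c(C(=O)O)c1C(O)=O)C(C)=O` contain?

[CX3](=O)[OX2H1] is the SMARTS for a carboxylic acid: an sp2 carbon double-bonded to O and single-bonded to an -OH oxygen.
The molecule carries 3 separate instances of a carboxylic acid group (-C(=O)OH) meeting every constraint; each maps to a distinct set of atoms, giving 3 matches.

3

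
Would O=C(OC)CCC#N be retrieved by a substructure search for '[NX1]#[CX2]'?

The pattern [NX1]#[CX2] describes a nitrogen triple-bonded to a two-connected carbon — a nitrile.
The molecule carries a nitrile (-C#N), whose atoms satisfy every constraint of the query, so the pattern matches.

Yes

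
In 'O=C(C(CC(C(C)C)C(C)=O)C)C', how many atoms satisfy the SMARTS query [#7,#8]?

The query [#7,#8] means: nitrogen or oxygen (comma = OR).
Check the 13 heavy atoms by environment: 11× C → no; 2× O → match.
That gives 2 matching atoms.

2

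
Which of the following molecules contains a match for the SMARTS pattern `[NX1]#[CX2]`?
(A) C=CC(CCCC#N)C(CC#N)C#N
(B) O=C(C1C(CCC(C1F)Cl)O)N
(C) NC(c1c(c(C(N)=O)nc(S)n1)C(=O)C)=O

A

[NX1]#[CX2] describes a nitrogen triple-bonded to a two-connected carbon (a nitrile).
(A) contains a nitrile (-C#N), which satisfies every atom and bond constraint.
(B) has a primary amide (-C(=O)NH2) but the nitrogen is NX3, not NX1.
(C) has a primary amide (-C(=O)NH2) but the nitrogen is NX3, not NX1.
So the answer is (A).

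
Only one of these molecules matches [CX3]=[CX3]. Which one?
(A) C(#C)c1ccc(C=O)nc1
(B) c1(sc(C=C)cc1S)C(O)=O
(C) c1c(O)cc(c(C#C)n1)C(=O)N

[CX3]=[CX3] describes a non-aromatic C=C double bond between two sp2 carbons (an alkene).
(A) has an ethynyl group (-C#CH) but the C-C bond is a triple bond, not a double bond.
(B) contains a vinyl group (-CH=CH2), which satisfies every atom and bond constraint.
(C) has an ethynyl group (-C#CH) but the C-C bond is a triple bond, not a double bond.
So the answer is (B).

B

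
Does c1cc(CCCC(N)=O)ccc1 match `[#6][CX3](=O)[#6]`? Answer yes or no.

No

The pattern [#6][CX3](=O)[#6] describes a carbonyl carbon (no H) flanked by two carbons — a ketone.
The closest candidate here is a primary amide (-C(=O)NH2), but one neighbour of the carbonyl carbon is N, not C. No other fragment satisfies the full query, so there is no match.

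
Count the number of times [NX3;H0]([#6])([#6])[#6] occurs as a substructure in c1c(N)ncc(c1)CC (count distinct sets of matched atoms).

0

[NX3;H0]([#6])([#6])[#6] is the SMARTS for a tertiary amine: a trivalent nitrogen with no H, bonded to three carbons.
The molecule has a primary amino group (-NH2), but the nitrogen has H2, not H0 with three carbons; nothing else fits, so there are 0 matches.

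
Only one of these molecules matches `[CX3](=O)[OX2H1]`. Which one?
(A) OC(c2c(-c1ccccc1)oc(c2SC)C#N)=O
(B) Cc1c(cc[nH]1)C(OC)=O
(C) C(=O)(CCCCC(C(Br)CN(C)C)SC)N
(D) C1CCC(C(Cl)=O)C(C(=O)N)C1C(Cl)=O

[CX3](=O)[OX2H1] describes an sp2 carbon double-bonded to O and single-bonded to an -OH oxygen (a carboxylic acid).
(A) contains a carboxylic acid group (-C(=O)OH), which satisfies every atom and bond constraint.
(B) has a methyl-ester group (-C(=O)OCH3) but the singly-bonded O has no H (OX2H0, not OX2H1).
(C) has a primary amide (-C(=O)NH2) but the carbonyl is bonded to N, not to an -OH oxygen.
(D) has an acyl chloride (-C(=O)Cl) but the carbonyl is bonded to Cl, not to an -OH oxygen.
So the answer is (A).

A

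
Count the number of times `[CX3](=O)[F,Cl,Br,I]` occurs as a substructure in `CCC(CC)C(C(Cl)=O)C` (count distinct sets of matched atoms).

[CX3](=O)[F,Cl,Br,I] is the SMARTS for an acyl halide: a carbonyl carbon bonded to a halogen.
Exactly one fragment in the molecule meets all constraints, giving 1 match.

1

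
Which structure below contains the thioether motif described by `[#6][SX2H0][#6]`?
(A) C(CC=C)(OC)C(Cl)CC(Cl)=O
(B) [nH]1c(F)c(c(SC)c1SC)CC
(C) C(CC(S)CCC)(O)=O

B

[#6][SX2H0][#6] describes an aliphatic sulfur bridging two carbons with no H on the sulfur (a thioether).
(A) has a methoxy ether (-OCH3) but the bridging atom is O, not S.
(B) contains a methylthio ether (-SCH3), which satisfies every atom and bond constraint.
(C) has a thiol (-SH) but the sulfur has H1, not H0 bridging two carbons.
So the answer is (B).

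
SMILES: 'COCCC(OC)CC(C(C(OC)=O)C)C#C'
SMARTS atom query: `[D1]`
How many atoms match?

6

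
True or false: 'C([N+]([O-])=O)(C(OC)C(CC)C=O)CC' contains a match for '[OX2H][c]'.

False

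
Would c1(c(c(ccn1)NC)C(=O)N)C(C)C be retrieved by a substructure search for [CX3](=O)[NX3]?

Yes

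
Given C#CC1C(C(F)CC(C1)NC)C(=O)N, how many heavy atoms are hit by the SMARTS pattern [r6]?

Check the 14 heavy atoms by environment: 6× C (in 6-ring) → match; 4× C (acyclic) → no; 2× N (acyclic) → no; 1× O (acyclic) → no; 1× F (acyclic) → no.
That gives 6 matching atoms.

6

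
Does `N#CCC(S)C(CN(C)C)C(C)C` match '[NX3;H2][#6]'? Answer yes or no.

No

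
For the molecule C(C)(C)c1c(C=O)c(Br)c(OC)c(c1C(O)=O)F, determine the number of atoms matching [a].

6

The query [a] means: a matches any aromatic atom.
Check the 18 heavy atoms by environment: 6× c (aromatic) → match; 6× C → no; 1× F → no; 4× O → no; 1× Br → no.
That gives 6 matching atoms.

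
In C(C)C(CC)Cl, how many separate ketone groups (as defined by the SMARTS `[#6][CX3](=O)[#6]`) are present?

0

[#6][CX3](=O)[#6] is the SMARTS for a ketone: a carbonyl carbon (no H) flanked by two carbons.
No fragment in the molecule satisfies every constraint, giving 0 matches.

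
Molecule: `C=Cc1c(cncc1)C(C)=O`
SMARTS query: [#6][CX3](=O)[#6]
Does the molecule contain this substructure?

Yes

The pattern [#6][CX3](=O)[#6] describes a carbonyl carbon (no H) flanked by two carbons — a ketone.
The molecule carries an acetyl/ketone group (-C(=O)CH3), whose atoms satisfy every constraint of the query, so the pattern matches.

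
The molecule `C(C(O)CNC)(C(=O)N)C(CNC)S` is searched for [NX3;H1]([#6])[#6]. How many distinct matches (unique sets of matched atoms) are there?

[NX3;H1]([#6])[#6] is the SMARTS for a secondary amine: a trivalent nitrogen with one H, bonded to two carbons.
The molecule carries 2 separate instances of an N-methylamino group (-NHCH3) meeting every constraint; each maps to a distinct set of atoms, giving 2 matches.

2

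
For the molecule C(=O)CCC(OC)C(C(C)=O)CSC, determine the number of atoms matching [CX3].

2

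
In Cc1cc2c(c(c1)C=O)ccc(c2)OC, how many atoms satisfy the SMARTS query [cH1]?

The query [cH1] means: aromatic carbon bearing exactly one hydrogen.
Check the 15 heavy atoms by environment: 5× c (aromatic, H0) → no; 5× c (aromatic, H1) → match; 1× C (H1) → no; 2× O (H0) → no; 2× C (H3) → no.
That gives 5 matching atoms.

5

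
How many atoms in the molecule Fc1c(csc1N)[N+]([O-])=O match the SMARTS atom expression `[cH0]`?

The query [cH0] means: aromatic carbon with no attached hydrogen (substituted or ring-fusion).
Check the 10 heavy atoms by environment: 1× s (aromatic, H0) → no; 1× c (aromatic, H1) → no; 3× c (aromatic, H0) → match; 1× N (charge +1, H0) → no; 1× O (charge -1, H0) → no; 1× O (H0) → no; 1× F (H0) → no; 1× N (H2) → no.
That gives 3 matching atoms.

3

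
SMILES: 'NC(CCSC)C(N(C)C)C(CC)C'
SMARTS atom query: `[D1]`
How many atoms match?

6

Check the 14 heavy atoms by environment: 3× C (D2) → no; 3× C (D3) → no; 1× N (D3) → no; 5× C (D1) → match; 1× S (D2) → no; 1× N (D1) → match.
Summing the matching environments: 5 + 1 = 6 matching atoms.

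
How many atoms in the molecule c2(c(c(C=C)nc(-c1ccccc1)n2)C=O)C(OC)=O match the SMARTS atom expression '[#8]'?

3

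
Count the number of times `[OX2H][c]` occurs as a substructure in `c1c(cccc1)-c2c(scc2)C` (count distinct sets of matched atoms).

[OX2H][c] is the SMARTS for a phenol: a hydroxyl oxygen attached to an aromatic carbon.
No fragment in the molecule satisfies every constraint, giving 0 matches.

0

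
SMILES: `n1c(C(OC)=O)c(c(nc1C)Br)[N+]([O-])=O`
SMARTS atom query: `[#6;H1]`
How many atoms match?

0

Check the 15 heavy atoms by environment: 2× n (aromatic, H0) → no; 4× c (aromatic, H0) → no; 2× C (H3) → no; 1× Br (H0) → no; 1× N (charge +1, H0) → no; 1× O (charge -1, H0) → no; 3× O (H0) → no; 1× C (H0) → no.
No environment satisfies the query, so 0 matching atoms.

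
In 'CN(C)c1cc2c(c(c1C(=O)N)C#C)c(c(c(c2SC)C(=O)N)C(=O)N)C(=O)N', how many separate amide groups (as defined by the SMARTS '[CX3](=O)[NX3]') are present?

[CX3](=O)[NX3] is the SMARTS for an amide: a carbonyl carbon bonded to a trivalent nitrogen.
The molecule carries 4 separate instances of a primary amide (-C(=O)NH2) meeting every constraint; each maps to a distinct set of atoms, giving 4 matches.

4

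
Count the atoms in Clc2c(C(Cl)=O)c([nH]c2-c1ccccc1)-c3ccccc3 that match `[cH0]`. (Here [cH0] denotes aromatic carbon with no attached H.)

6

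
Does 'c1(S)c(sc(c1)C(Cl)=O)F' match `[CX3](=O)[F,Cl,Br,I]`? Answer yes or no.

Yes

The pattern [CX3](=O)[F,Cl,Br,I] describes a carbonyl carbon bonded to a halogen — an acyl halide.
The molecule carries an acyl chloride (-C(=O)Cl), whose atoms satisfy every constraint of the query, so the pattern matches.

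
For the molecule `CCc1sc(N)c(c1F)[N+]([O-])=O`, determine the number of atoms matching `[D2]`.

2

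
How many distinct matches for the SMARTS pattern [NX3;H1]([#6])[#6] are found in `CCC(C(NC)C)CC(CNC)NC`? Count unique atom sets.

3

[NX3;H1]([#6])[#6] is the SMARTS for a secondary amine: a trivalent nitrogen with one H, bonded to two carbons.
The molecule carries 3 separate instances of an N-methylamino group (-NHCH3) meeting every constraint; each maps to a distinct set of atoms, giving 3 matches.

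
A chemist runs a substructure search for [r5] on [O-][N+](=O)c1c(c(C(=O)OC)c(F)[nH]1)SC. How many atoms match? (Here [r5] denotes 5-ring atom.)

Check the 15 heavy atoms by environment: 1× n (aromatic, in 5-ring) → match; 4× c (aromatic, in 5-ring) → match; 1× S (acyclic) → no; 3× C (acyclic) → no; 3× O (acyclic) → no; 1× F (acyclic) → no; 1× N (charge +1, acyclic) → no; 1× O (charge -1, acyclic) → no.
Summing the matching environments: 1 + 4 = 5 matching atoms.

5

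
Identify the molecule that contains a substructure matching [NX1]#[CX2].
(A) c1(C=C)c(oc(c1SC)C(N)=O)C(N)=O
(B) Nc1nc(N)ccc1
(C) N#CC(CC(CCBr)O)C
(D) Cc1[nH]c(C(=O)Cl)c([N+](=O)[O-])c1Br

[NX1]#[CX2] describes a nitrogen triple-bonded to a two-connected carbon (a nitrile).
(A) has a primary amide (-C(=O)NH2) but the nitrogen is NX3, not NX1.
(B) has a primary amino group (-NH2) but the nitrogen is NX3 (three connections), not NX1 triple-bonded.
(C) contains a nitrile (-C#N), which satisfies every atom and bond constraint.
(D) has a nitro group (-[N+](=O)[O-]) but there is no C#N triple bond.
So the answer is (C).

C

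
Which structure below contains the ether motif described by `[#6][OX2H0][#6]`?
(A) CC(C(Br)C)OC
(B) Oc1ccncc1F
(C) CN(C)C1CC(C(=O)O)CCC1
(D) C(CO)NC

A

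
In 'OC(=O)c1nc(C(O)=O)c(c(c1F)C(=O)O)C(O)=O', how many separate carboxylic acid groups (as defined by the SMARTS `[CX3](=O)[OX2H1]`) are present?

4

[CX3](=O)[OX2H1] is the SMARTS for a carboxylic acid: an sp2 carbon double-bonded to O and single-bonded to an -OH oxygen.
The molecule carries 4 separate instances of a carboxylic acid group (-C(=O)OH) meeting every constraint; each maps to a distinct set of atoms, giving 4 matches.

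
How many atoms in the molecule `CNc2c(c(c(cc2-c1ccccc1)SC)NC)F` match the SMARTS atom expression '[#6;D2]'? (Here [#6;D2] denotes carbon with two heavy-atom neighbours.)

Check the 19 heavy atoms by environment: 6× c (aromatic, D3) → no; 6× c (aromatic, D2) → match; 1× F (D1) → no; 1× S (D2) → no; 3× C (D1) → no; 2× N (D2) → no.
That gives 6 matching atoms.

6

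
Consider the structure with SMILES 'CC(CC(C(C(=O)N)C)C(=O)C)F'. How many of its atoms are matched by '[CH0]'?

2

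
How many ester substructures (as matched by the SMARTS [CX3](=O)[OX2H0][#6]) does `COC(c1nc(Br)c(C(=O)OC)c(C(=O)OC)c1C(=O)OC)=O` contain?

[CX3](=O)[OX2H0][#6] is the SMARTS for an ester: a carbonyl carbon bonded to an oxygen that is itself bonded to carbon (no H on that O).
The molecule carries 4 separate instances of a methyl-ester group (-C(=O)OCH3) meeting every constraint; each maps to a distinct set of atoms, giving 4 matches.

4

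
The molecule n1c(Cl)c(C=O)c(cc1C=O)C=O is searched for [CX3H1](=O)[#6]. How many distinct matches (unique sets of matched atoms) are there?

[CX3H1](=O)[#6] is the SMARTS for an aldehyde: an sp2 carbon with one H, double-bonded to O and single-bonded to carbon.
The molecule carries 3 separate instances of an aldehyde (-CHO) meeting every constraint; each maps to a distinct set of atoms, giving 3 matches.

3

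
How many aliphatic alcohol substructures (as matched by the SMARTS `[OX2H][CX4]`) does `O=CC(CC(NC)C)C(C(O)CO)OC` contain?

2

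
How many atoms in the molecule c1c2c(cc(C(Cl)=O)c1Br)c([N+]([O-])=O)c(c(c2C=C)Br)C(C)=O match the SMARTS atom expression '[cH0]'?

The query [cH0] means: aromatic carbon with no attached hydrogen (substituted or ring-fusion).
Check the 23 heavy atoms by environment: 8× c (aromatic, H0) → match; 2× c (aromatic, H1) → no; 2× Br (H0) → no; 1× C (H1) → no; 1× C (H2) → no; 2× C (H0) → no; 3× O (H0) → no; 1× Cl (H0) → no; 1× N (charge +1, H0) → no; 1× O (charge -1, H0) → no; 1× C (H3) → no.
That gives 8 matching atoms.

8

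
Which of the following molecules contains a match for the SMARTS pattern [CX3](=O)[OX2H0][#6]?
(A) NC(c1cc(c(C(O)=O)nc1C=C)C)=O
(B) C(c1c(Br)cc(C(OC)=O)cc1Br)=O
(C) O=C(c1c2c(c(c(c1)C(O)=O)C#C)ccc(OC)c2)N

B

[CX3](=O)[OX2H0][#6] describes a carbonyl carbon bonded to an oxygen that is itself bonded to carbon (no H on that O) (an ester).
(A) has a primary amide (-C(=O)NH2) but the carbonyl is bonded to N, not to an O-C linkage.
(B) contains a methyl-ester group (-C(=O)OCH3), which satisfies every atom and bond constraint.
(C) has a methoxy ether (-OCH3) but the ether oxygen is not adjacent to a C=O carbon.
So the answer is (B).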